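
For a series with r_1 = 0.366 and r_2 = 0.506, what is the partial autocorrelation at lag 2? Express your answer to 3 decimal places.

0.430

φ_{22} = (r_2 − r_1²) / (1 − r_1²)
r_1² = (0.366)² = 0.133956
Numerator = 0.506 − 0.1340 = 0.3720; denominator = 1 − 0.1340 = 0.8660
φ_{22} = 0.3720 / 0.8660 = 0.430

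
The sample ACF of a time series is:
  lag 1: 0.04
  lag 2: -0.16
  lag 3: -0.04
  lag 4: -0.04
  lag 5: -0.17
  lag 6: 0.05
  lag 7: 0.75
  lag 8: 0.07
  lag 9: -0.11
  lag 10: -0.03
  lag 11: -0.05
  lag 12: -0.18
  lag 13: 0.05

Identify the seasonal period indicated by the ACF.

7

The largest autocorrelation is r_7 = 0.75; the remaining lags stay at or below 0.07.
The dominant spike at lag 7 indicates a seasonal period of 7.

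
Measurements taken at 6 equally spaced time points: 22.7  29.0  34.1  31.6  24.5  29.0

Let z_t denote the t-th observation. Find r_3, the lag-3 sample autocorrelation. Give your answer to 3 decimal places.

Mean z̄ = (22.7 + 29.0 + 34.1 + 31.6 + 24.5 + 29.0)/6 = 28.4833
Deviations from mean: -5.7833, 0.5167, 5.6167, 3.1167, -3.9833, 0.5167
Numerator Σ_{t=1}^{3}(z_t−z̄)(z_{t+3}−z̄) = -17.1808
Denominator Σ(z_t−z̄)² = 91.1083
r_3 = -17.1808 / 91.1083 = -0.189

-0.189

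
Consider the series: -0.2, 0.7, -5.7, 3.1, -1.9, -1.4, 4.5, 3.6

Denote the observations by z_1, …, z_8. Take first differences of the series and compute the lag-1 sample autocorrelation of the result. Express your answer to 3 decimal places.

-0.636

First differences Δz: 0.9, -6.4, 8.8, -5.0, 0.5, 5.9, -0.9
Mean of differences = 0.5429
Numerator Σ(Δz_t−Δz̄)(Δz_{t+1}−Δz̄) = -113.2976
Denominator Σ(Δz_t−Δz̄)² = 178.0171
r_1(Δz) = -113.2976 / 178.0171 = -0.636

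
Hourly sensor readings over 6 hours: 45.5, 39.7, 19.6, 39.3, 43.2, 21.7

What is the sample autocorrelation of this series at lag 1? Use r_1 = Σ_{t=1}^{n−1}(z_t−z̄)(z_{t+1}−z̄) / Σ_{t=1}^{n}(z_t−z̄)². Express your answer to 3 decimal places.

Mean z̄ = (45.5 + 39.7 + 19.6 + 39.3 + 43.2 + 21.7)/6 = 34.8333
Deviations from mean: 10.6667, 4.8667, -15.2333, 4.4667, 8.3667, -13.1333
Numerator Σ_{t=1}^{5}(z_t−z̄)(z_{t+1}−z̄) = -162.7778
Denominator Σ(z_t−z̄)² = 631.9533
r_1 = -162.7778 / 631.9533 = -0.258

-0.258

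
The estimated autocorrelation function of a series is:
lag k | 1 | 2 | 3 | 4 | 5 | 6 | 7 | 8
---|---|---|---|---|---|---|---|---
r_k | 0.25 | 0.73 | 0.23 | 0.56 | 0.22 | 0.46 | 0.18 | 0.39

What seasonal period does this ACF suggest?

2

The largest autocorrelation is r_2 = 0.73, with weaker echoes at lags 4 (0.56), 6 (0.46) and 8 (0.39); the remaining lags stay at or below 0.25.
The dominant spike at lag 2 indicates a seasonal period of 2.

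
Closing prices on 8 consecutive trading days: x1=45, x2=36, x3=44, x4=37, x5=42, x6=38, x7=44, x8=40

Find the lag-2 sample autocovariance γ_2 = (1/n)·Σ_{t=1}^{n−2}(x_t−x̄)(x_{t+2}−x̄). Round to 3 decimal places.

6.516

Mean x̄ = (45 + 36 + 44 + 37 + 42 + 38 + 44 + 40)/8 = 40.7500
Σ_{t=1}^{6}(x_t−x̄)(x_{t+2}−x̄) = 52.1250
γ_2 = 52.1250 / 8 = 6.516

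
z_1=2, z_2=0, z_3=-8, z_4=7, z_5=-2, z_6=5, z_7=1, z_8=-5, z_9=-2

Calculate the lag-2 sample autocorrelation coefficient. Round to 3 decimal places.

0.037

Mean z̄ = (2 + 0 − 8 + 7 − 2 + 5 + 1 − 5 − 2)/9 = -0.2222
Numerator Σ_{t=1}^{7}(z_t−z̄)(z_{t+2}−z̄) = 6.5679
Denominator Σ(z_t−z̄)² = 175.5556
r_2 = 6.5679 / 175.5556 = 0.037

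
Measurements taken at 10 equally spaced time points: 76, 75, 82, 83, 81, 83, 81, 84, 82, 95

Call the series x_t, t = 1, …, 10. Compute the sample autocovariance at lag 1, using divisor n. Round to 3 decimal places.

3.796

Mean x̄ = (76 + 75 + 82 + 83 + 81 + 83 + 81 + 84 + 82 + 95)/10 = 82.2000
Σ_{t=1}^{9}(x_t−x̄)(x_{t+1}−x̄) = 37.9600
γ_1 = 37.9600 / 10 = 3.796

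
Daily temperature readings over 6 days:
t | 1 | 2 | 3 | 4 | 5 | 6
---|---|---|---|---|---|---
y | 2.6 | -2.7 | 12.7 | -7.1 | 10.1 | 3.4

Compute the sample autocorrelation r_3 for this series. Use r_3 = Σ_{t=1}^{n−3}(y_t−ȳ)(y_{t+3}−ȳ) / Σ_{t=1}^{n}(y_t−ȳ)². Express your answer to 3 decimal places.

Mean ȳ = (2.6 − 2.7 + 12.7 − 7.1 + 10.1 + 3.4)/6 = 3.1667
Deviations from mean: -0.5667, -5.8667, 9.5333, -10.2667, 6.9333, 0.2333
Numerator Σ_{t=1}^{3}(y_t−ȳ)(y_{t+3}−ȳ) = -32.6333
Denominator Σ(y_t−ȳ)² = 279.1533
r_3 = -32.6333 / 279.1533 = -0.117

-0.117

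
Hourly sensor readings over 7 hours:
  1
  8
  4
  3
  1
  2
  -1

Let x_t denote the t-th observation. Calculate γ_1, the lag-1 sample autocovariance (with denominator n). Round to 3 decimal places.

Mean x̄ = (1 + 8 + 4 + 3 + 1 + 2 − 1)/7 = 2.5714
Σ_{t=1}^{6}(x_t−x̄)(x_{t+1}−x̄) = 2.1020
γ_1 = 2.1020 / 7 = 0.300

0.300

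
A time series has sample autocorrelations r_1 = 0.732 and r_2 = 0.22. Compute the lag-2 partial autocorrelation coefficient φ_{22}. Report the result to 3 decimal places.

φ_{22} = (r_2 − r_1²) / (1 − r_1²)
r_1² = (0.732)² = 0.535824
Numerator = 0.22 − 0.5358 = -0.3158; denominator = 1 − 0.5358 = 0.4642
φ_{22} = -0.3158 / 0.4642 = -0.680

-0.680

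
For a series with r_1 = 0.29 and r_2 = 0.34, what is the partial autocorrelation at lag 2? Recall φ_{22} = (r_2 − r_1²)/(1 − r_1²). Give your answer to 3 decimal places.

φ_{22} = (r_2 − r_1²) / (1 − r_1²)
r_1² = (0.29)² = 0.0841
Numerator = 0.34 − 0.0841 = 0.2559; denominator = 1 − 0.0841 = 0.9159
φ_{22} = 0.2559 / 0.9159 = 0.279

0.279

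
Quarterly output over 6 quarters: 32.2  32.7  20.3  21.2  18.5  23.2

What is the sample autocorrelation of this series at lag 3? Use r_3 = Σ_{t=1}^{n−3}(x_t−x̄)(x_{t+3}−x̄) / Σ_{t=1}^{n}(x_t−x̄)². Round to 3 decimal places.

Mean x̄ = (32.2 + 32.7 + 20.3 + 21.2 + 18.5 + 23.2)/6 = 24.6833
Numerator Σ_{t=1}^{3}(x_t−x̄)(x_{t+3}−x̄) = -69.2508
Denominator Σ(x_t−x̄)² = 192.5483
r_3 = -69.2508 / 192.5483 = -0.360

-0.360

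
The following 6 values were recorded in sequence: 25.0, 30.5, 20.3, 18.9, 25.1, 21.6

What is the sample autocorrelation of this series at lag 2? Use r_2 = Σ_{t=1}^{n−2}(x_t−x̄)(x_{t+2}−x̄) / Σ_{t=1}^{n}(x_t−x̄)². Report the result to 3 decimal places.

Mean x̄ = (25.0 + 30.5 + 20.3 + 18.9 + 25.1 + 21.6)/6 = 23.5667
Σ(x_t−x̄)(x_{t+2}−x̄) = (-4.6822) + (-32.3556) + (-5.0089) + (9.1778) = -32.8689
Denominator Σ(x_t−x̄)² = 88.7933
r_2 = -32.8689 / 88.7933 = -0.370

-0.370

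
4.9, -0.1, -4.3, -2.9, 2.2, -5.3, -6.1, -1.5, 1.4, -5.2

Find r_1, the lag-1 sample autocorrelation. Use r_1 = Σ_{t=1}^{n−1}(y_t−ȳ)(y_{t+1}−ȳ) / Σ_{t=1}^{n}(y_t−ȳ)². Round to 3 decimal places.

Mean ȳ = (4.9 − 0.1 − 4.3 − 2.9 + 2.2 − 5.3 − 6.1 − 1.5 + 1.4 − 5.2)/10 = -1.6900
Numerator Σ_{t=1}^{9}(y_t−ȳ)(y_{t+1}−ȳ) = -4.4401
Denominator Σ(y_t−ȳ)² = 123.7490
r_1 = -4.4401 / 123.7490 = -0.036

-0.036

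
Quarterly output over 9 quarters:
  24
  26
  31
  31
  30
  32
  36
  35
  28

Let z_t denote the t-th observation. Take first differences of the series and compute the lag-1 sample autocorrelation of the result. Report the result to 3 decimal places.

First differences Δz: 2, 5, 0, -1, 2, 4, -1, -7
Mean of differences = 0.5000
Numerator Σ(Δz_t−Δz̄)(Δz_{t+1}−Δz̄) = 14.2500
Denominator Σ(Δz_t−Δz̄)² = 98.0000
r_1(Δz) = 14.2500 / 98.0000 = 0.145

0.145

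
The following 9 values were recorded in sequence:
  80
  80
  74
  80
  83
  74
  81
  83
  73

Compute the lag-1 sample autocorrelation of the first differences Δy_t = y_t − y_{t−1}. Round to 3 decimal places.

-0.363

First differences Δy: 0, -6, 6, 3, -9, 7, 2, -10
Mean of differences = -0.8750
Numerator Σ(Δy_t−Δȳ)(Δy_{t+1}−Δȳ) = -112.1406
Denominator Σ(Δy_t−Δȳ)² = 308.8750
r_1(Δy) = -112.1406 / 308.8750 = -0.363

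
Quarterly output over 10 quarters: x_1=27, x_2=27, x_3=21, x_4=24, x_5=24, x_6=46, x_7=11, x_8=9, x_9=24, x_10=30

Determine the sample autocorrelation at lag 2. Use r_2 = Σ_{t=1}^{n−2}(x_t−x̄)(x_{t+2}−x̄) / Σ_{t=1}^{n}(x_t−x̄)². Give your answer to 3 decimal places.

Mean x̄ = (27 + 27 + 21 + 24 + 24 + 46 + 11 + 9 + 24 + 30)/10 = 24.3000
Numerator Σ_{t=1}^{8}(x_t−x̄)(x_{t+2}−x̄) = -426.4800
Denominator Σ(x_t−x̄)² = 940.1000
r_2 = -426.4800 / 940.1000 = -0.454

-0.454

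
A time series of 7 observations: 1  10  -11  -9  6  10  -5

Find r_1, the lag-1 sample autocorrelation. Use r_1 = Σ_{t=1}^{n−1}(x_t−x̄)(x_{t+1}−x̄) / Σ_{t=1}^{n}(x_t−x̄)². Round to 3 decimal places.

Mean x̄ = (1 + 10 − 11 − 9 + 6 + 10 − 5)/7 = 0.2857
Deviations from mean: 0.7143, 9.7143, -11.2857, -9.2857, 5.7143, 9.7143, -5.2857
Σ(x_t−x̄)(x_{t+1}−x̄) = (6.9388) + (-109.6327) + (104.7959) + (-53.0612) + (55.5102) + (-51.3469) = -46.7959
Denominator Σ(x_t−x̄)² = 463.4286
r_1 = -46.7959 / 463.4286 = -0.101

-0.101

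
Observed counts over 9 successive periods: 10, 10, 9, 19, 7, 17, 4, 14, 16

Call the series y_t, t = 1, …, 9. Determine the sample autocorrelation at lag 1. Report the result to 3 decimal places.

-0.601

Mean ȳ = (10 + 10 + 9 + 19 + 7 + 17 + 4 + 14 + 16)/9 = 11.7778
Numerator Σ_{t=1}^{8}(y_t−ȳ)(y_{t+1}−ȳ) = -119.9383
Denominator Σ(y_t−ȳ)² = 199.5556
r_1 = -119.9383 / 199.5556 = -0.601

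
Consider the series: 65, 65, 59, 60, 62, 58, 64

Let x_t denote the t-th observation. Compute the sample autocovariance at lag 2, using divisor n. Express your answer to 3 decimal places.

-1.108

Mean x̄ = (65 + 65 + 59 + 60 + 62 + 58 + 64)/7 = 61.8571
Deviations: 3.1429, 3.1429, -2.8571, -1.8571, 0.1429, -3.8571, 2.1429
Σ_{t=1}^{5}(x_t−x̄)(x_{t+2}−x̄) = -7.7551
γ_2 = -7.7551 / 7 = -1.108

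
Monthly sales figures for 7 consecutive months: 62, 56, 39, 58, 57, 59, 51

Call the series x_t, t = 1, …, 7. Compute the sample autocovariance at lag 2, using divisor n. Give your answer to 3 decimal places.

Mean x̄ = (62 + 56 + 39 + 58 + 57 + 59 + 51)/7 = 54.5714
Σ_{t=1}^{5}(x_t−x̄)(x_{t+2}−x̄) = -142.0816
γ_2 = -142.0816 / 7 = -20.297

-20.297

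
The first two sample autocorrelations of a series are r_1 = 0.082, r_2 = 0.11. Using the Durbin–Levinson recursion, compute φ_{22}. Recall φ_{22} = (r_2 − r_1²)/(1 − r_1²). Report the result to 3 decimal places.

0.104

φ_{22} = (r_2 − r_1²) / (1 − r_1²)
r_1² = (0.082)² = 0.006724
Numerator = 0.11 − 0.0067 = 0.1033; denominator = 1 − 0.0067 = 0.9933
φ_{22} = 0.1033 / 0.9933 = 0.104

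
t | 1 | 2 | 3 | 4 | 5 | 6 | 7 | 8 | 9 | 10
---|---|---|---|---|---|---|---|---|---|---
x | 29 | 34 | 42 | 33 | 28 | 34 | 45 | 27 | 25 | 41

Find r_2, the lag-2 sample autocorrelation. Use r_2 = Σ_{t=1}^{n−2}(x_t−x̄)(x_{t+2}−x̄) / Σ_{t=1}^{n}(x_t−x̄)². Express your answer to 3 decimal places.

-0.707

Mean x̄ = (29 + 34 + 42 + 33 + 28 + 34 + 45 + 27 + 25 + 41)/10 = 33.8000
Numerator Σ_{t=1}^{8}(x_t−x̄)(x_{t+2}−x̄) = -301.0800
Denominator Σ(x_t−x̄)² = 425.6000
r_2 = -301.0800 / 425.6000 = -0.707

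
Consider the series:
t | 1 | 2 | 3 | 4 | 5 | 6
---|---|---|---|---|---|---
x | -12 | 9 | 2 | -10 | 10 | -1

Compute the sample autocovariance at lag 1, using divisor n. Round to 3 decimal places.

Mean x̄ = (-12 + 9 + 2 − 10 + 10 − 1)/6 = -0.3333
Deviations: -11.6667, 9.3333, 2.3333, -9.6667, 10.3333, -0.6667
Σ_{t=1}^{5}(x_t−x̄)(x_{t+1}−x̄) = -216.4444
γ_1 = -216.4444 / 6 = -36.074

-36.074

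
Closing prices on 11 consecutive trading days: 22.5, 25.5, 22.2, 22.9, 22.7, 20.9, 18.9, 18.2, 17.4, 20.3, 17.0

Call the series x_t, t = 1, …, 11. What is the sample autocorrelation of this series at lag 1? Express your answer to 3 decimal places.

0.544

Mean x̄ = (22.5 + 25.5 + 22.2 + 22.9 + 22.7 + 20.9 + 18.9 + 18.2 + 17.4 + 20.3 + 17.0)/11 = 20.7727
Numerator Σ_{t=1}^{10}(x_t−x̄)(x_{t+1}−x̄) = 38.9283
Denominator Σ(x_t−x̄)² = 71.5818
r_1 = 38.9283 / 71.5818 = 0.544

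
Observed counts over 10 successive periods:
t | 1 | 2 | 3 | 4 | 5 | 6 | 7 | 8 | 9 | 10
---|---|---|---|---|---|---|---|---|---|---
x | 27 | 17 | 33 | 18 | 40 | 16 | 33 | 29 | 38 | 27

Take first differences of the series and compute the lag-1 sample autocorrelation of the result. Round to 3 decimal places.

First differences Δx: -10, 16, -15, 22, -24, 17, -4, 9, -11
Mean of differences = 0.0000
Numerator Σ(Δx_t−Δx̄)(Δx_{t+1}−Δx̄) = -1869.0000
Denominator Σ(Δx_t−Δx̄)² = 2148.0000
r_1(Δx) = -1869.0000 / 2148.0000 = -0.870

-0.870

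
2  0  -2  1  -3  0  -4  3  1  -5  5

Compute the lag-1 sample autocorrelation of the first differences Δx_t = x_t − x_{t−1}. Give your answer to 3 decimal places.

-0.514

First differences Δx: -2, -2, 3, -4, 3, -4, 7, -2, -6, 10
Mean of differences = 0.3000
Numerator Σ(Δx_t−Δx̄)(Δx_{t+1}−Δx̄) = -126.5900
Denominator Σ(Δx_t−Δx̄)² = 246.1000
r_1(Δx) = -126.5900 / 246.1000 = -0.514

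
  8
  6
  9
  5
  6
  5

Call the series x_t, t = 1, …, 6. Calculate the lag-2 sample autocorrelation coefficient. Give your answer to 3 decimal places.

0.407

Mean x̄ = (8 + 6 + 9 + 5 + 6 + 5)/6 = 6.5000
Σ(x_t−x̄)(x_{t+2}−x̄) = (3.7500) + (0.7500) + (-1.2500) + (2.2500) = 5.5000
Denominator Σ(x_t−x̄)² = 13.5000
r_2 = 5.5000 / 13.5000 = 0.407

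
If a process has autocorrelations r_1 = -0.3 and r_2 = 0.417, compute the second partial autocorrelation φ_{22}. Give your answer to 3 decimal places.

φ_{22} = (r_2 − r_1²) / (1 − r_1²)
r_1² = (-0.3)² = 0.09
Numerator = 0.417 − 0.0900 = 0.3270; denominator = 1 − 0.0900 = 0.9100
φ_{22} = 0.3270 / 0.9100 = 0.359

0.359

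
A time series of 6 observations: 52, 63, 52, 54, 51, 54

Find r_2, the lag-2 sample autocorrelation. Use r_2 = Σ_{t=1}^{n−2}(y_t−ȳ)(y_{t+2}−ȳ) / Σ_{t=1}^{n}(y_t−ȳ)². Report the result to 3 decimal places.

Mean ȳ = (52 + 63 + 52 + 54 + 51 + 54)/6 = 54.3333
Deviations from mean: -2.3333, 8.6667, -2.3333, -0.3333, -3.3333, -0.3333
Σ(y_t−ȳ)(y_{t+2}−ȳ) = (5.4444) + (-2.8889) + (7.7778) + (0.1111) = 10.4444
Denominator Σ(y_t−ȳ)² = 97.3333
r_2 = 10.4444 / 97.3333 = 0.107

0.107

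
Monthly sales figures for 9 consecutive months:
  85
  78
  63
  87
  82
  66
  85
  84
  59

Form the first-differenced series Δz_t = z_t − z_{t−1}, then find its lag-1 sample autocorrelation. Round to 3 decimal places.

First differences Δz: -7, -15, 24, -5, -16, 19, -1, -25
Mean of differences = -3.2500
Numerator Σ(Δz_t−Δz̄)(Δz_{t+1}−Δz̄) = -584.0625
Denominator Σ(Δz_t−Δz̄)² = 2033.5000
r_1(Δz) = -584.0625 / 2033.5000 = -0.287

-0.287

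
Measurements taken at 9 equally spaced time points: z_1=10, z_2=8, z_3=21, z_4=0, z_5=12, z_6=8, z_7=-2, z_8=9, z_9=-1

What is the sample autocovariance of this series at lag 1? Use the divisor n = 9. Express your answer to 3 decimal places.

Mean z̄ = (10 + 8 + 21 + 0 + 12 + 8 − 2 + 9 − 1)/9 = 7.2222
Σ_{t=1}^{8}(z_t−z̄)(z_{t+1}−z̄) = -155.6049
γ_1 = -155.6049 / 9 = -17.289

-17.289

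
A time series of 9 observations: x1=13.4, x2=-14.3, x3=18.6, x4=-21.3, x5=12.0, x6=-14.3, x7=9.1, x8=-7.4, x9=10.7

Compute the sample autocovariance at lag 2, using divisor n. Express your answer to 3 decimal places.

Mean x̄ = (13.4 − 14.3 + 18.6 − 21.3 + 12.0 − 14.3 + 9.1 − 7.4 + 10.7)/9 = 0.7222
Σ_{t=1}^{7}(x_t−x̄)(x_{t+2}−x̄) = 1390.0057
γ_2 = 1390.0057 / 9 = 154.445

154.445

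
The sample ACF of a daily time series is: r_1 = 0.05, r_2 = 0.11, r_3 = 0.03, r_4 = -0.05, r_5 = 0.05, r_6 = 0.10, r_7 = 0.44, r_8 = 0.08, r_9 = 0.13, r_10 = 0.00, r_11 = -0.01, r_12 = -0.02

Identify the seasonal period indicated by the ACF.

7

The largest autocorrelation is r_7 = 0.44; the remaining lags stay at or below 0.13.
The dominant spike at lag 7 indicates a seasonal period of 7.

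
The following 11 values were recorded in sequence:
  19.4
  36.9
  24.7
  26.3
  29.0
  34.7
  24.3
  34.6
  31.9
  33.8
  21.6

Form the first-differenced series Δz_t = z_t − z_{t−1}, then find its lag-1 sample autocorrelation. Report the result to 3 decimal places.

First differences Δz: 17.5, -12.2, 1.6, 2.7, 5.7, -10.4, 10.3, -2.7, 1.9, -12.2
Mean of differences = 0.2200
Numerator Σ(Δz_t−Δz̄)(Δz_{t+1}−Δz̄) = -435.1964
Denominator Σ(Δz_t−Δz̄)² = 870.9360
r_1(Δz) = -435.1964 / 870.9360 = -0.500

-0.500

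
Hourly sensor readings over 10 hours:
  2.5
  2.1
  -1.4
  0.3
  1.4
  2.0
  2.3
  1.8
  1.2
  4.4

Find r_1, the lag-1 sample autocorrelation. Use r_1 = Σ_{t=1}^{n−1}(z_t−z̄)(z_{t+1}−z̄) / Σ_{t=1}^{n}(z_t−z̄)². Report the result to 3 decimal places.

Mean z̄ = (2.5 + 2.1 − 1.4 + 0.3 + 1.4 + 2.0 + 2.3 + 1.8 + 1.2 + 4.4)/10 = 1.6600
Numerator Σ_{t=1}^{9}(z_t−z̄)(z_{t+1}−z̄) = 2.4324
Denominator Σ(z_t−z̄)² = 20.4440
r_1 = 2.4324 / 20.4440 = 0.119

0.119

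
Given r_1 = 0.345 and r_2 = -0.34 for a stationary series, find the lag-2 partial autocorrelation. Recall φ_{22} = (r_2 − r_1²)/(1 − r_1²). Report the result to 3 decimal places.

φ_{22} = (r_2 − r_1²) / (1 − r_1²)
r_1² = (0.345)² = 0.119025
Numerator = -0.34 − 0.1190 = -0.4590; denominator = 1 − 0.1190 = 0.8810
φ_{22} = -0.4590 / 0.8810 = -0.521

-0.521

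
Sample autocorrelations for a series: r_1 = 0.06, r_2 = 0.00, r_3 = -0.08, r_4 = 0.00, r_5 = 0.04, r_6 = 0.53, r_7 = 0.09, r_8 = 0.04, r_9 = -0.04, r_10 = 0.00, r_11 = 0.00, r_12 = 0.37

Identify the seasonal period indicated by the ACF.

6

The largest autocorrelation is r_6 = 0.53, with a weaker echo at lag 12 (0.37); the remaining lags stay at or below 0.09.
The dominant spike at lag 6 indicates a seasonal period of 6.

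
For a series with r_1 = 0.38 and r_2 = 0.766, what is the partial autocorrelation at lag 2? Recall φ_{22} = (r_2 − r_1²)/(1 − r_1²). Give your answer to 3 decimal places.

φ_{22} = (r_2 − r_1²) / (1 − r_1²)
r_1² = (0.38)² = 0.1444
Numerator = 0.766 − 0.1444 = 0.6216; denominator = 1 − 0.1444 = 0.8556
φ_{22} = 0.6216 / 0.8556 = 0.727

0.727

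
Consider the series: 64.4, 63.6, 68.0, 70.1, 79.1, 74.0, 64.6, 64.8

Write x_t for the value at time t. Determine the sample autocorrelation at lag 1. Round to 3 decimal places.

0.415

Mean x̄ = (64.4 + 63.6 + 68.0 + 70.1 + 79.1 + 74.0 + 64.6 + 64.8)/8 = 68.5750
Deviations from mean: -4.1750, -4.9750, -0.5750, 1.5250, 10.5250, 5.4250, -3.9750, -3.7750
Numerator Σ_{t=1}^{7}(x_t−x̄)(x_{t+1}−x̄) = 89.3444
Denominator Σ(x_t−x̄)² = 215.0950
r_1 = 89.3444 / 215.0950 = 0.415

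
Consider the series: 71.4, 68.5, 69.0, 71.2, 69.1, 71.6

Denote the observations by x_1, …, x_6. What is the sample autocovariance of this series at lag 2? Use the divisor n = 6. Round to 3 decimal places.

Mean x̄ = (71.4 + 68.5 + 69.0 + 71.2 + 69.1 + 71.6)/6 = 70.1333
Σ_{t=1}^{4}(x_t−x̄)(x_{t+2}−x̄) = -0.4422
γ_2 = -0.4422 / 6 = -0.074

-0.074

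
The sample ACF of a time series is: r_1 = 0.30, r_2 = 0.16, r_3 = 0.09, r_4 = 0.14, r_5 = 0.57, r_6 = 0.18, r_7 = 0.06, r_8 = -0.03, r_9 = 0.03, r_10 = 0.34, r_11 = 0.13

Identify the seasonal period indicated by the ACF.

The largest autocorrelation is r_5 = 0.57, with a weaker echo at lag 10 (0.34); the remaining lags stay at or below 0.30. The elevated value at lag 1 (0.30), dropping to 0.16 at lag 2, reflects decaying short-term dependence rather than seasonality.
The dominant spike at lag 5 indicates a seasonal period of 5.

5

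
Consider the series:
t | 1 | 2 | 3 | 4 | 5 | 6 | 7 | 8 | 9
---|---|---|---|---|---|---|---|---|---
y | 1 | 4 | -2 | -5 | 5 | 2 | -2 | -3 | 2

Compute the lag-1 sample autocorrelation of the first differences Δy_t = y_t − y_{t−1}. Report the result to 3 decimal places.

First differences Δy: 3, -6, -3, 10, -3, -4, -1, 5
Mean of differences = 0.1250
Numerator Σ(Δy_t−Δȳ)(Δy_{t+1}−Δȳ) = -48.1406
Denominator Σ(Δy_t−Δȳ)² = 204.8750
r_1(Δy) = -48.1406 / 204.8750 = -0.235

-0.235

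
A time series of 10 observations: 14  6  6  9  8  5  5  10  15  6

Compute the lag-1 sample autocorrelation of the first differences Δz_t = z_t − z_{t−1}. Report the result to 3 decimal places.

First differences Δz: -8, 0, 3, -1, -3, 0, 5, 5, -9
Mean of differences = -0.8889
Numerator Σ(Δz_t−Δz̄)(Δz_{t+1}−Δz̄) = -12.7901
Denominator Σ(Δz_t−Δz̄)² = 206.8889
r_1(Δz) = -12.7901 / 206.8889 = -0.062

-0.062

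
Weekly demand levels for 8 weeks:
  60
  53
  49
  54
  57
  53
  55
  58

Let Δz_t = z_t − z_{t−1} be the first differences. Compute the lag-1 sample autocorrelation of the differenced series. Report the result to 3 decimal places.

First differences Δz: -7, -4, 5, 3, -4, 2, 3
Mean of differences = -0.2857
Numerator Σ(Δz_t−Δz̄)(Δz_{t+1}−Δz̄) = 9.4898
Denominator Σ(Δz_t−Δz̄)² = 127.4286
r_1(Δz) = 9.4898 / 127.4286 = 0.074

0.074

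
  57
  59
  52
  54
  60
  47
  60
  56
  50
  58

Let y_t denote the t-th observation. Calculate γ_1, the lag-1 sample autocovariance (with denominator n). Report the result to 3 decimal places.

-10.049

Mean ȳ = (57 + 59 + 52 + 54 + 60 + 47 + 60 + 56 + 50 + 58)/10 = 55.3000
Σ_{t=1}^{9}(y_t−ȳ)(y_{t+1}−ȳ) = -100.4900
γ_1 = -100.4900 / 10 = -10.049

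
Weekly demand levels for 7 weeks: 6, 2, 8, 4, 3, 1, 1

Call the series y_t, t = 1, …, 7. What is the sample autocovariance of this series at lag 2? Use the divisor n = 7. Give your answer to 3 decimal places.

Mean ȳ = (6 + 2 + 8 + 4 + 3 + 1 + 1)/7 = 3.5714
Σ_{t=1}^{5}(y_t−ȳ)(y_{t+2}−ȳ) = 7.9184
γ_2 = 7.9184 / 7 = 1.131

1.131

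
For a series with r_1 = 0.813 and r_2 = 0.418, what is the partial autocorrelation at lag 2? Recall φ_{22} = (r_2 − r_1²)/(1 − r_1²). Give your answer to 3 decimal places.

φ_{22} = (r_2 − r_1²) / (1 − r_1²)
r_1² = (0.813)² = 0.660969
Numerator = 0.418 − 0.6610 = -0.2430; denominator = 1 − 0.6610 = 0.3390
φ_{22} = -0.2430 / 0.3390 = -0.717

-0.717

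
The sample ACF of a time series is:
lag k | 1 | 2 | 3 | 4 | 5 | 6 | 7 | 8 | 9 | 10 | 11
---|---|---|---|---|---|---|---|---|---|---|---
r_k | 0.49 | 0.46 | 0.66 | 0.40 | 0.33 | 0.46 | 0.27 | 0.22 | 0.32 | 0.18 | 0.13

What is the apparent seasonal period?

3

The largest autocorrelation is r_3 = 0.66; the remaining lags stay at or below 0.49. The elevated value at lag 1 (0.49), dropping to 0.46 at lag 2, reflects decaying short-term dependence rather than seasonality.
The dominant spike at lag 3 indicates a seasonal period of 3.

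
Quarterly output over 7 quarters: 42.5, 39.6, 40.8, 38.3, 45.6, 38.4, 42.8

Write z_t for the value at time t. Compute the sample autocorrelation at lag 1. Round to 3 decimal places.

Mean z̄ = (42.5 + 39.6 + 40.8 + 38.3 + 45.6 + 38.4 + 42.8)/7 = 41.1429
Deviations from mean: 1.3571, -1.5429, -0.3429, -2.8429, 4.4571, -2.7429, 1.6571
Numerator Σ_{t=1}^{6}(z_t−z̄)(z_{t+1}−z̄) = -30.0318
Denominator Σ(z_t−z̄)² = 42.5571
r_1 = -30.0318 / 42.5571 = -0.706

-0.706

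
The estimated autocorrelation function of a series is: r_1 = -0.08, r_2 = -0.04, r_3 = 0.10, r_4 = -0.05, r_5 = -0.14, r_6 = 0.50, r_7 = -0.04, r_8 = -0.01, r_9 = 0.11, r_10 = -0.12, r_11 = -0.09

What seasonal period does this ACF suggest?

6

The largest autocorrelation is r_6 = 0.50; the remaining lags stay at or below 0.11.
The dominant spike at lag 6 indicates a seasonal period of 6.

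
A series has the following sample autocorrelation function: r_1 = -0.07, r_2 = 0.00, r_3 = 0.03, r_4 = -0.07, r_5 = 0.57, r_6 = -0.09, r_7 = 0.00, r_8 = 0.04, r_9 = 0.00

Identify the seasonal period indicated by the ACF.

5

The largest autocorrelation is r_5 = 0.57; the remaining lags stay at or below 0.04.
The dominant spike at lag 5 indicates a seasonal period of 5.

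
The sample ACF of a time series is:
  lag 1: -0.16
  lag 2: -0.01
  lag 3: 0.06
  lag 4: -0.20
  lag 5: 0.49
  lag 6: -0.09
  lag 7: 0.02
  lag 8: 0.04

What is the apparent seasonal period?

5

The largest autocorrelation is r_5 = 0.49; the remaining lags stay at or below 0.06.
The dominant spike at lag 5 indicates a seasonal period of 5.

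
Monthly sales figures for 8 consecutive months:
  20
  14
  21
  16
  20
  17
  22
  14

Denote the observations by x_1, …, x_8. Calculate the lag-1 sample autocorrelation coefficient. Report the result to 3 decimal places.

Mean x̄ = (20 + 14 + 21 + 16 + 20 + 17 + 22 + 14)/8 = 18.0000
Deviations from mean: 2.0000, -4.0000, 3.0000, -2.0000, 2.0000, -1.0000, 4.0000, -4.0000
Σ(x_t−x̄)(x_{t+1}−x̄) = (-8.0000) + (-12.0000) + (-6.0000) + (-4.0000) + (-2.0000) + (-4.0000) + (-16.0000) = -52.0000
Denominator Σ(x_t−x̄)² = 70.0000
r_1 = -52.0000 / 70.0000 = -0.743

-0.743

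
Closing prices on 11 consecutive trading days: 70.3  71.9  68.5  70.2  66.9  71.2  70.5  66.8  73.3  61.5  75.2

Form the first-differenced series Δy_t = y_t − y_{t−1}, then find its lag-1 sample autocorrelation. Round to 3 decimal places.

First differences Δy: 1.6, -3.4, 1.7, -3.3, 4.3, -0.7, -3.7, 6.5, -11.8, 13.7
Mean of differences = 0.4900
Numerator Σ(Δy_t−Δȳ)(Δy_{t+1}−Δȳ) = -288.9941
Denominator Σ(Δy_t−Δȳ)² = 427.3490
r_1(Δy) = -288.9941 / 427.3490 = -0.676

-0.676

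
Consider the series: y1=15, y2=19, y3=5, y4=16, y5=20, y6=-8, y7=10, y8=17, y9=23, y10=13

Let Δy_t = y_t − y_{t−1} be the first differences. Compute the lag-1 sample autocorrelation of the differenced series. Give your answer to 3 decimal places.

-0.410

First differences Δy: 4, -14, 11, 4, -28, 18, 7, 6, -10
Mean of differences = -0.2222
Numerator Σ(Δy_t−Δȳ)(Δy_{t+1}−Δȳ) = -673.1605
Denominator Σ(Δy_t−Δȳ)² = 1641.5556
r_1(Δy) = -673.1605 / 1641.5556 = -0.410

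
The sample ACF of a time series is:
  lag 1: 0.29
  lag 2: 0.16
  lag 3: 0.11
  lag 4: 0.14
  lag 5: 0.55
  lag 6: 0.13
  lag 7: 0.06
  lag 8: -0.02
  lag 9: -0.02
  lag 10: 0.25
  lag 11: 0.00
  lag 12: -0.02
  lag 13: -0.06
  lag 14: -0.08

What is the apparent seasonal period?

The largest autocorrelation is r_5 = 0.55; the remaining lags stay at or below 0.29. The elevated value at lag 1 (0.29), dropping to 0.16 at lag 2, reflects decaying short-term dependence rather than seasonality.
The dominant spike at lag 5 indicates a seasonal period of 5.

5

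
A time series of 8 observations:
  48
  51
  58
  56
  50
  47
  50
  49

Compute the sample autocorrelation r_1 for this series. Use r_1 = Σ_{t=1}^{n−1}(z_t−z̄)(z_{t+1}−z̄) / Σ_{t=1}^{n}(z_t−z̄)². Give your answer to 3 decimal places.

0.374

Mean z̄ = (48 + 51 + 58 + 56 + 50 + 47 + 50 + 49)/8 = 51.1250
Σ(z_t−z̄)(z_{t+1}−z̄) = (0.3906) + (-0.8594) + (33.5156) + (-5.4844) + (4.6406) + (4.6406) + (2.3906) = 39.2344
Denominator Σ(z_t−z̄)² = 104.8750
r_1 = 39.2344 / 104.8750 = 0.374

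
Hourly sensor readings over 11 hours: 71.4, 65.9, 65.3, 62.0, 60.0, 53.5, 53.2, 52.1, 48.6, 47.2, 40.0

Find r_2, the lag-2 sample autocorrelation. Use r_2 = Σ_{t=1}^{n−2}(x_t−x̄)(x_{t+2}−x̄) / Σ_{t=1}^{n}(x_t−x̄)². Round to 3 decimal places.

0.445

Mean x̄ = (71.4 + 65.9 + 65.3 + 62.0 + 60.0 + 53.5 + 53.2 + 52.1 + 48.6 + 47.2 + 40.0)/11 = 56.2909
Numerator Σ_{t=1}^{9}(x_t−x̄)(x_{t+2}−x̄) = 395.8553
Denominator Σ(x_t−x̄)² = 890.2291
r_2 = 395.8553 / 890.2291 = 0.445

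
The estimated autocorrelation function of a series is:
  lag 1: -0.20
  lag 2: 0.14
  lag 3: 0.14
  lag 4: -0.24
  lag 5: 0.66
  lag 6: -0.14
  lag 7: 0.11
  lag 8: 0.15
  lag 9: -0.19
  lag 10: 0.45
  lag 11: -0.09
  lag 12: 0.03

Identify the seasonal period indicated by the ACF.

5

The largest autocorrelation is r_5 = 0.66, with a weaker echo at lag 10 (0.45); the remaining lags stay at or below 0.15.
The dominant spike at lag 5 indicates a seasonal period of 5.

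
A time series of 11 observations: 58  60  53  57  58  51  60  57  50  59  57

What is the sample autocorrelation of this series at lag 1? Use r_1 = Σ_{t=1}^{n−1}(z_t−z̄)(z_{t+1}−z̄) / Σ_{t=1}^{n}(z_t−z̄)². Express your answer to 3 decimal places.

-0.435

Mean z̄ = (58 + 60 + 53 + 57 + 58 + 51 + 60 + 57 + 50 + 59 + 57)/11 = 56.3636
Numerator Σ_{t=1}^{10}(z_t−z̄)(z_{t+1}−z̄) = -52.4959
Denominator Σ(z_t−z̄)² = 120.5455
r_1 = -52.4959 / 120.5455 = -0.435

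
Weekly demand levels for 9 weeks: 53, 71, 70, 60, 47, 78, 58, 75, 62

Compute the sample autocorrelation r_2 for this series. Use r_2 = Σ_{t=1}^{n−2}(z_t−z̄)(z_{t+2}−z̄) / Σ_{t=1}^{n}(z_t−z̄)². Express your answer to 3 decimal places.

0.017

Mean z̄ = (53 + 71 + 70 + 60 + 47 + 78 + 58 + 75 + 62)/9 = 63.7778
Numerator Σ_{t=1}^{7}(z_t−z̄)(z_{t+2}−z̄) = 14.3457
Denominator Σ(z_t−z̄)² = 867.5556
r_2 = 14.3457 / 867.5556 = 0.017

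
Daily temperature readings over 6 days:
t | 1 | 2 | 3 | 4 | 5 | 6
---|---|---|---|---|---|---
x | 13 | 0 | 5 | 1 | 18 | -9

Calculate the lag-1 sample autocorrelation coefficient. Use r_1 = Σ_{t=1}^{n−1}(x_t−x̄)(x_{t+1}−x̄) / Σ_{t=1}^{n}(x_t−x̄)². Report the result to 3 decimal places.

-0.581

Mean x̄ = (13 + 0 + 5 + 1 + 18 − 9)/6 = 4.6667
Deviations from mean: 8.3333, -4.6667, 0.3333, -3.6667, 13.3333, -13.6667
Numerator Σ_{t=1}^{5}(x_t−x̄)(x_{t+1}−x̄) = -272.7778
Denominator Σ(x_t−x̄)² = 469.3333
r_1 = -272.7778 / 469.3333 = -0.581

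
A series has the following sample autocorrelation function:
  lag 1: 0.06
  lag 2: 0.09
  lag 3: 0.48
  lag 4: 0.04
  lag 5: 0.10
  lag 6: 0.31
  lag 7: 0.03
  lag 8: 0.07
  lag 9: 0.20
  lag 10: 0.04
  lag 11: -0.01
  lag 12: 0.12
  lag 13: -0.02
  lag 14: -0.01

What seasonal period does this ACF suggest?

The largest autocorrelation is r_3 = 0.48, with weaker echoes at lags 6 (0.31) and 9 (0.20); the remaining lags stay at or below 0.12.
The dominant spike at lag 3 indicates a seasonal period of 3.

3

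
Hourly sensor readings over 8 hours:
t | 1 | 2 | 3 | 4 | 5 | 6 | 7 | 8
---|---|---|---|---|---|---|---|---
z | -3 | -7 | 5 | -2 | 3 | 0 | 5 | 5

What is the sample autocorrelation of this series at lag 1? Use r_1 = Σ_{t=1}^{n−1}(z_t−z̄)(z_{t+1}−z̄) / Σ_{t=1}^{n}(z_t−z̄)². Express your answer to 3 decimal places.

Mean z̄ = (-3 − 7 + 5 − 2 + 3 + 0 + 5 + 5)/8 = 0.7500
Deviations from mean: -3.7500, -7.7500, 4.2500, -2.7500, 2.2500, -0.7500, 4.2500, 4.2500
Σ(z_t−z̄)(z_{t+1}−z̄) = (29.0625) + (-32.9375) + (-11.6875) + (-6.1875) + (-1.6875) + (-3.1875) + (18.0625) = -8.5625
Denominator Σ(z_t−z̄)² = 141.5000
r_1 = -8.5625 / 141.5000 = -0.061

-0.061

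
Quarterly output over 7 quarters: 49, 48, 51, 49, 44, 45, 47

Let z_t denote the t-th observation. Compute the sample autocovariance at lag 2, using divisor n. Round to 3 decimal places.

-1.195

Mean z̄ = (49 + 48 + 51 + 49 + 44 + 45 + 47)/7 = 47.5714
Σ_{t=1}^{5}(z_t−z̄)(z_{t+2}−z̄) = -8.3673
γ_2 = -8.3673 / 7 = -1.195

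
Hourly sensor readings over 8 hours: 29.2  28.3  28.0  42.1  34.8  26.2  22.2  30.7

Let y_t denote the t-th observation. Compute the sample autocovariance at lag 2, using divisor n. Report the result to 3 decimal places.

Mean ȳ = (29.2 + 28.3 + 28.0 + 42.1 + 34.8 + 26.2 + 22.2 + 30.7)/8 = 30.1875
Deviations: -0.9875, -1.8875, -2.1875, 11.9125, 4.6125, -3.9875, -7.9875, 0.5125
Σ_{t=1}^{6}(y_t−ȳ)(y_{t+2}−ȳ) = -116.8016
γ_2 = -116.8016 / 8 = -14.600

-14.600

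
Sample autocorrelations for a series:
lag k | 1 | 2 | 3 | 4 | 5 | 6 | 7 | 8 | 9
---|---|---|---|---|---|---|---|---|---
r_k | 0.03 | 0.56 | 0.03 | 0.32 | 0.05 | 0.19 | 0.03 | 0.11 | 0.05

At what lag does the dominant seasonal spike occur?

2

The largest autocorrelation is r_2 = 0.56, with weaker echoes at lags 4 (0.32) and 6 (0.19); the remaining lags stay at or below 0.11.
The dominant spike at lag 2 indicates a seasonal period of 2.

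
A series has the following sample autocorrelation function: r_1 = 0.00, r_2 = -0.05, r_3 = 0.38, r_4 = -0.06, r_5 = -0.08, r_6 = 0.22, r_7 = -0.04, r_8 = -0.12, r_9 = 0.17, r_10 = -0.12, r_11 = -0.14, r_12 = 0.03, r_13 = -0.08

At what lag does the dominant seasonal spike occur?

The largest autocorrelation is r_3 = 0.38, with weaker echoes at lags 6 (0.22) and 9 (0.17); the remaining lags stay at or below 0.03.
The dominant spike at lag 3 indicates a seasonal period of 3.

3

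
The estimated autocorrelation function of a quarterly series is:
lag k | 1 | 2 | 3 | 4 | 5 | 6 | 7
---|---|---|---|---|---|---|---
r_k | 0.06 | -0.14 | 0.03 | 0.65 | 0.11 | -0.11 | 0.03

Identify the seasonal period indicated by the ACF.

The largest autocorrelation is r_4 = 0.65; the remaining lags stay at or below 0.11.
The dominant spike at lag 4 indicates a seasonal period of 4.

4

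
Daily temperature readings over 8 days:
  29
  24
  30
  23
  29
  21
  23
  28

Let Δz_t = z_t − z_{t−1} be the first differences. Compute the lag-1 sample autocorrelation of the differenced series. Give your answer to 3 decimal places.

First differences Δz: -5, 6, -7, 6, -8, 2, 5
Mean of differences = -0.1429
Numerator Σ(Δz_t−Δz̄)(Δz_{t+1}−Δz̄) = -168.1633
Denominator Σ(Δz_t−Δz̄)² = 238.8571
r_1(Δz) = -168.1633 / 238.8571 = -0.704

-0.704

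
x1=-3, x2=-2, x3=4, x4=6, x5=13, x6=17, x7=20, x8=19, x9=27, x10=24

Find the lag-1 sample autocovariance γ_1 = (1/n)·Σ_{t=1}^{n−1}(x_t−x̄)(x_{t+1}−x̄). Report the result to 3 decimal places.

74.575

Mean x̄ = (-3 − 2 + 4 + 6 + 13 + 17 + 20 + 19 + 27 + 24)/10 = 12.5000
Σ_{t=1}^{9}(x_t−x̄)(x_{t+1}−x̄) = 745.7500
γ_1 = 745.7500 / 10 = 74.575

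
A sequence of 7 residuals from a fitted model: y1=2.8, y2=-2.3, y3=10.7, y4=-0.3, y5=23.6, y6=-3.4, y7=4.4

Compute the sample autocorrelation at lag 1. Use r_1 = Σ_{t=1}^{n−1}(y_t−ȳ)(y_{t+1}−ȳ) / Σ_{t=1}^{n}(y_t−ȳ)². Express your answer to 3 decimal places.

Mean ȳ = (2.8 − 2.3 + 10.7 − 0.3 + 23.6 − 3.4 + 4.4)/7 = 5.0714
Deviations from mean: -2.2714, -7.3714, 5.6286, -5.3714, 18.5286, -8.4714, -0.6714
Σ(y_t−ȳ)(y_{t+1}−ȳ) = (16.7437) + (-41.4906) + (-30.2335) + (-99.5249) + (-156.9635) + (5.6880) = -305.7808
Denominator Σ(y_t−ȳ)² = 535.5543
r_1 = -305.7808 / 535.5543 = -0.571

-0.571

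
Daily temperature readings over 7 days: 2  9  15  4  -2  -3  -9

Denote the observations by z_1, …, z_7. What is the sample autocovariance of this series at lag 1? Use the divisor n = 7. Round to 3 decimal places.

25.743

Mean z̄ = (2 + 9 + 15 + 4 − 2 − 3 − 9)/7 = 2.2857
Σ_{t=1}^{6}(z_t−z̄)(z_{t+1}−z̄) = 180.2041
γ_1 = 180.2041 / 7 = 25.743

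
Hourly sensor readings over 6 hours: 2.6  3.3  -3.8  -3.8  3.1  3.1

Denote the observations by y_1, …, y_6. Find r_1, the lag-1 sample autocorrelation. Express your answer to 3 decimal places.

0.139

Mean ȳ = (2.6 + 3.3 − 3.8 − 3.8 + 3.1 + 3.1)/6 = 0.7500
Σ(y_t−ȳ)(y_{t+1}−ȳ) = (4.7175) + (-11.6025) + (20.7025) + (-10.6925) + (5.5225) = 8.6475
Denominator Σ(y_t−ȳ)² = 62.3750
r_1 = 8.6475 / 62.3750 = 0.139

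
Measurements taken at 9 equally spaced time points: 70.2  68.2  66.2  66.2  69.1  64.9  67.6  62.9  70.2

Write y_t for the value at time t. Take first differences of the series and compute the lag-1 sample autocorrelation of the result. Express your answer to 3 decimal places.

-0.570

First differences Δy: -2.0, -2.0, 0.0, 2.9, -4.2, 2.7, -4.7, 7.3
Mean of differences = 0.0000
Numerator Σ(Δy_t−Δȳ)(Δy_{t+1}−Δȳ) = -66.5200
Denominator Σ(Δy_t−Δȳ)² = 116.7200
r_1(Δy) = -66.5200 / 116.7200 = -0.570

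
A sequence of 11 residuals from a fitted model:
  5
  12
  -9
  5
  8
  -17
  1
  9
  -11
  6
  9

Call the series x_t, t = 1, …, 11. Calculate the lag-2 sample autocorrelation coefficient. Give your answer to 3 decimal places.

-0.354

Mean x̄ = (5 + 12 − 9 + 5 + 8 − 17 + 1 + 9 − 11 + 6 + 9)/11 = 1.6364
Numerator Σ_{t=1}^{9}(x_t−x̄)(x_{t+2}−x̄) = -325.4463
Denominator Σ(x_t−x̄)² = 918.5455
r_2 = -325.4463 / 918.5455 = -0.354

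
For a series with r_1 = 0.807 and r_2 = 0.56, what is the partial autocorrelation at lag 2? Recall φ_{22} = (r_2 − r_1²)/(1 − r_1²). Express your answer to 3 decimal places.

φ_{22} = (r_2 − r_1²) / (1 − r_1²)
r_1² = (0.807)² = 0.651249
Numerator = 0.56 − 0.6512 = -0.0912; denominator = 1 − 0.6512 = 0.3488
φ_{22} = -0.0912 / 0.3488 = -0.262

-0.262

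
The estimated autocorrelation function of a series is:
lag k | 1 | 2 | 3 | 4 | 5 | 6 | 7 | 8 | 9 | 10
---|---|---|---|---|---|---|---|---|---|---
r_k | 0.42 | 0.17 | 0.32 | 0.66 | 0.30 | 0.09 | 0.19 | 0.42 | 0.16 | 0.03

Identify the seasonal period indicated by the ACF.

The largest autocorrelation is r_4 = 0.66; the remaining lags stay at or below 0.42. The elevated value at lag 1 (0.42), dropping to 0.17 at lag 2, reflects decaying short-term dependence rather than seasonality.
The dominant spike at lag 4 indicates a seasonal period of 4.

4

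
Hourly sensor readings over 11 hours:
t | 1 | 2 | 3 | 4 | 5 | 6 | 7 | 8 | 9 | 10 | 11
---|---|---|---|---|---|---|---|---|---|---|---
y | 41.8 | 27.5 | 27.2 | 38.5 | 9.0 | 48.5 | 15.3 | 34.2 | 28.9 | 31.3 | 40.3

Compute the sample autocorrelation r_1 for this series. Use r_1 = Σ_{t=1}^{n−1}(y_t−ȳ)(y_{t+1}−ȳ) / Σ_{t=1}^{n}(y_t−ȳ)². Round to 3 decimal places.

-0.695

Mean ȳ = (41.8 + 27.5 + 27.2 + 38.5 + 9.0 + 48.5 + 15.3 + 34.2 + 28.9 + 31.3 + 40.3)/11 = 31.1364
Numerator Σ_{t=1}^{10}(y_t−ȳ)(y_{t+1}−ȳ) = -930.0322
Denominator Σ(y_t−ȳ)² = 1337.3455
r_1 = -930.0322 / 1337.3455 = -0.695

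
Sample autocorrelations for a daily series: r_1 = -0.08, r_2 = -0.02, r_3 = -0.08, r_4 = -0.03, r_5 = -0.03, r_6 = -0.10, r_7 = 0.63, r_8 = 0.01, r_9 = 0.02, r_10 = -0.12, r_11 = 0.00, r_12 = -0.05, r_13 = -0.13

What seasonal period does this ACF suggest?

7

The largest autocorrelation is r_7 = 0.63; the remaining lags stay at or below 0.02.
The dominant spike at lag 7 indicates a seasonal period of 7.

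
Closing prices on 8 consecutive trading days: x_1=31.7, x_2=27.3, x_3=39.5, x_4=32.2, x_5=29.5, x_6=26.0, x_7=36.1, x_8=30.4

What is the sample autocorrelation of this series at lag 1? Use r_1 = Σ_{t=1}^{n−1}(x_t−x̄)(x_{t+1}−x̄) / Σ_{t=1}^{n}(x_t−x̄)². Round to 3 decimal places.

Mean x̄ = (31.7 + 27.3 + 39.5 + 32.2 + 29.5 + 26.0 + 36.1 + 30.4)/8 = 31.5875
Deviations from mean: 0.1125, -4.2875, 7.9125, 0.6125, -2.0875, -5.5875, 4.5125, -1.1875
Numerator Σ_{t=1}^{7}(x_t−x̄)(x_{t+1}−x̄) = -49.7477
Denominator Σ(x_t−x̄)² = 138.7288
r_1 = -49.7477 / 138.7288 = -0.359

-0.359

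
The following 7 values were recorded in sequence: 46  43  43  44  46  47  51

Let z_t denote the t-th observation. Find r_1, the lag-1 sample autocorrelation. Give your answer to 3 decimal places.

0.378

Mean z̄ = (46 + 43 + 43 + 44 + 46 + 47 + 51)/7 = 45.7143
Σ(z_t−z̄)(z_{t+1}−z̄) = (-0.7755) + (7.3673) + (4.6531) + (-0.4898) + (0.3673) + (6.7959) = 17.9184
Denominator Σ(z_t−z̄)² = 47.4286
r_1 = 17.9184 / 47.4286 = 0.378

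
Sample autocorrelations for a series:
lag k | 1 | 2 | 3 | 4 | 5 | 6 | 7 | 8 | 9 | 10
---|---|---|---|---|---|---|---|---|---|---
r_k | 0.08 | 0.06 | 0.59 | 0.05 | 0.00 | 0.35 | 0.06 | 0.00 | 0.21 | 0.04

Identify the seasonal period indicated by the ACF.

3

The largest autocorrelation is r_3 = 0.59, with weaker echoes at lags 6 (0.35) and 9 (0.21); the remaining lags stay at or below 0.08.
The dominant spike at lag 3 indicates a seasonal period of 3.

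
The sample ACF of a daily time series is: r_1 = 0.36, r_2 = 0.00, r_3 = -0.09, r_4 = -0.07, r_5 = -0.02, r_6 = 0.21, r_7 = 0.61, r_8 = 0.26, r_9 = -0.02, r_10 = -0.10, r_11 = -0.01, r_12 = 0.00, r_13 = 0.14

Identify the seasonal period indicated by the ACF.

7

The largest autocorrelation is r_7 = 0.61; the remaining lags stay at or below 0.36. The elevated value at lag 1 (0.36), dropping to 0.00 at lag 2, reflects decaying short-term dependence rather than seasonality.
The dominant spike at lag 7 indicates a seasonal period of 7.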